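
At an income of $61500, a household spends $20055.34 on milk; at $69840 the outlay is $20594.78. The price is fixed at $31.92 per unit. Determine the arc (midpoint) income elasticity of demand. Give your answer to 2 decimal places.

With a constant price, Q₁ = 20055.34/31.92 = 628.300 and Q₂ = 20594.78/31.92 = 645.200 (equivalently, work directly with expenditure since P cancels).
Midpoint %ΔQ = (20594.78 − 20055.34)/20325.06 = 0.02654; midpoint %ΔI = (69840 − 61500)/65670 = 0.12700.
η = 0.02654 / 0.12700 = 0.21.

0.21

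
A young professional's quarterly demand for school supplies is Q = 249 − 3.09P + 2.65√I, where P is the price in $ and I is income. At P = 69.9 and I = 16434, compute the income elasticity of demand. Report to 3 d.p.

0.456

At P = 69.9, I = 16434: Q = 372.726.
Holding P constant, ∂Q/∂I = 2.65/(2√I) = 0.0103358.
η_I = (∂Q/∂I)·(I/Q) = 0.0103358 × (16434/372.726) = 0.456.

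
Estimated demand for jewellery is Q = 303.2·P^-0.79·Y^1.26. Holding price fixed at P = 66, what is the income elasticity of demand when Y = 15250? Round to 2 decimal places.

For a multiplicative demand Q = A·P^α·Y^β, the income elasticity is β everywhere.
Here β = 1.26, so η = 1.26.

1.26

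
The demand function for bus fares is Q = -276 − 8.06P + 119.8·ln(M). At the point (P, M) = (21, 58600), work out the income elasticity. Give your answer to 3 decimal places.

At P = 21, M = 58600: Q = 869.963.
Holding P constant, ∂Q/∂M = 119.8/M = 0.00204437.
η_M = (∂Q/∂M)·(M/Q) = 0.00204437 × (58600/869.963) = 0.138.

0.138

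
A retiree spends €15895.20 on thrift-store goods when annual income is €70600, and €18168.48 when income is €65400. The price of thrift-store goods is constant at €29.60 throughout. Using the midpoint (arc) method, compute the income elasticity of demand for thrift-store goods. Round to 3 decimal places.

-1.745

With a constant price, Q₁ = 15895.20/29.60 = 537.000 and Q₂ = 18168.48/29.60 = 613.800 (equivalently, work directly with expenditure since P cancels).
Midpoint %ΔQ = (18168.48 − 15895.20)/17031.84 = 0.13347; midpoint %ΔI = (65400 − 70600)/68000 = -0.07647.
η = 0.13347 / -0.07647 = -1.745.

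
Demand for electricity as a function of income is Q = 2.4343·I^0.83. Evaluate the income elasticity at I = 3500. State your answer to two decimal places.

0.83

For Q = A·I^β the income elasticity is constant and equal to β.
Here β = 0.83, so η = 0.83.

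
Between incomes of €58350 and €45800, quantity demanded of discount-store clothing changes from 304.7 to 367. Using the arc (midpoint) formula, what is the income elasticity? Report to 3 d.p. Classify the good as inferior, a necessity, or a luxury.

-0.770 (inferior good)

ΔQ = 367 − 304.7 = 62.3; midpoint Q̄ = (304.7 + 367)/2 = 335.85.
ΔI = 45800 − 58350 = -12550; midpoint Ī = (58350 + 45800)/2 = 52075.
η = (ΔQ/Q̄) ÷ (ΔI/Ī) = (62.3/335.85) ÷ (-12550/52075) = -0.770.
η < 0 ⇒ inferior good.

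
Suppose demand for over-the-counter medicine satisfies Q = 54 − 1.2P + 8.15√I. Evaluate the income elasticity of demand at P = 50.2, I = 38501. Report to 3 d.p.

0.502

At P = 50.2, I = 38501: Q = 1592.926.
Holding P constant, ∂Q/∂I = 8.15/(2√I) = 0.0207679.
η_I = (∂Q/∂I)·(I/Q) = 0.0207679 × (38501/1592.926) = 0.502.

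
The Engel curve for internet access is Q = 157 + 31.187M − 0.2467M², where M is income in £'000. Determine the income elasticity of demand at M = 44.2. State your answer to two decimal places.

At M = 44.2: Q = 1053.5024.
dQ/dM = 31.187 − 0.4934M = 9.37872.
η = (dQ/dM)·(M/Q) = 9.37872 × (44.2/1053.5024) = 0.39.

0.39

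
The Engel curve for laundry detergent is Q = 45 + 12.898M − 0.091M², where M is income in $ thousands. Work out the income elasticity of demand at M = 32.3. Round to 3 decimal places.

0.618

At M = 32.3: Q = 366.6660.
dQ/dM = 12.898 − 0.182M = 7.01940.
η = (dQ/dM)·(M/Q) = 7.01940 × (32.3/366.6660) = 0.618.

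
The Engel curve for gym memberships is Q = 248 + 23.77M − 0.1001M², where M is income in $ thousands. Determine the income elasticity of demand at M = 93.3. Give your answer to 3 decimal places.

0.298

At M = 93.3: Q = 1594.3815.
dQ/dM = 23.77 − 0.2002M = 5.09134.
η = (dQ/dM)·(M/Q) = 5.09134 × (93.3/1594.3815) = 0.298.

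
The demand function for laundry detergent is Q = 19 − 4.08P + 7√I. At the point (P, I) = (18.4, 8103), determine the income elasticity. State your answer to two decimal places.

At P = 18.4, I = 8103: Q = 574.045.
Holding P constant, ∂Q/∂I = 7/(2√I) = 0.0388817.
η_I = (∂Q/∂I)·(I/Q) = 0.0388817 × (8103/574.045) = 0.55.

0.55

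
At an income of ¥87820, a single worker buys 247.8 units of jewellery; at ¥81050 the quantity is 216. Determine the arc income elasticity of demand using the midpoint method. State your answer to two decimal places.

1.71

ΔQ = 216 − 247.8 = -31.8; midpoint Q̄ = (247.8 + 216)/2 = 231.9.
ΔI = 81050 − 87820 = -6770; midpoint Ī = (87820 + 81050)/2 = 84435.
η = (ΔQ/Q̄) ÷ (ΔI/Ī) = (-31.8/231.9) ÷ (-6770/84435) = 1.71.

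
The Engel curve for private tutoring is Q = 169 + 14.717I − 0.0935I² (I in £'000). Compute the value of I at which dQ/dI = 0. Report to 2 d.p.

dQ/dI = 14.717 − 0.187I.
The good is inferior where dQ/dI < 0. Setting dQ/dI = 0 gives I = 14.717 / 0.187 = 78.70.

78.70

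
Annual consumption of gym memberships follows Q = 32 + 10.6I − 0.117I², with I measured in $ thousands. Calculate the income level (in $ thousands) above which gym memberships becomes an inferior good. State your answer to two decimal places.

dQ/dI = 10.6 − 0.234I.
The good is inferior where dQ/dI < 0. Setting dQ/dI = 0 gives I = 10.6 / 0.234 = 45.30.

45.30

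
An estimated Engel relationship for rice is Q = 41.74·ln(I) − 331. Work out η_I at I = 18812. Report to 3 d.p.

0.523

At I = 18812: Q = 79.816.
dQ/dI = 41.74/I = 0.0022188 at this income.
η = (dQ/dI)·(I/Q) = 0.0022188 × (18812/79.816) = 0.523.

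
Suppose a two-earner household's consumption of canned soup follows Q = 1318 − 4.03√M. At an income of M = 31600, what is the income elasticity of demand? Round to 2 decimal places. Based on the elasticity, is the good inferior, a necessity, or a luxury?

At M = 31600: Q = 601.612.
dQ/dM = -4.03/(2√M) = -0.0113353 at this income.
η = (dQ/dM)·(M/Q) = -0.0113353 × (31600/601.612) = -0.60.
Since η < 0, the good is an inferior good.

-0.60 (inferior good)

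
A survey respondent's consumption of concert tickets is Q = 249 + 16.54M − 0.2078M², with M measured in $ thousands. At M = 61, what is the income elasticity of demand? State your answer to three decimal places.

At M = 61: Q = 484.7162.
dQ/dM = 16.54 − 0.4156M = -8.81160.
η = (dQ/dM)·(M/Q) = -8.81160 × (61/484.7162) = -1.109.

-1.109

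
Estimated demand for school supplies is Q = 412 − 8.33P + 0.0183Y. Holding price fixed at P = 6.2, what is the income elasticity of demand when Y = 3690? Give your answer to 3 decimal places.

0.158

At P = 6.2, Y = 3690: Q = 427.881.
Holding P constant, ∂Q/∂Y = 0.0183.
η_Y = (∂Q/∂Y)·(Y/Q) = 0.0183 × (3690/427.881) = 0.158.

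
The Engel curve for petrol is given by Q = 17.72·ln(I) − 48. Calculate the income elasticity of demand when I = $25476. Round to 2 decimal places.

At I = 25476: Q = 131.778.
dQ/dI = 17.72/I = 0.000695557 at this income.
η = (dQ/dI)·(I/Q) = 0.000695557 × (25476/131.778) = 0.13.

0.13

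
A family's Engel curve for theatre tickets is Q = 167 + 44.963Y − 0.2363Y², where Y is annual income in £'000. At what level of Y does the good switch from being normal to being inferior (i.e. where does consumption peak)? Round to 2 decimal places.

dQ/dY = 44.963 − 0.4726Y.
The good is inferior where dQ/dY < 0. Setting dQ/dY = 0 gives Y = 44.963 / 0.4726 = 95.14.

95.14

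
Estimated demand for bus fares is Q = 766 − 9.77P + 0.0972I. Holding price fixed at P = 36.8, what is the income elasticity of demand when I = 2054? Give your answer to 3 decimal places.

0.329

At P = 36.8, I = 2054: Q = 606.113.
Holding P constant, ∂Q/∂I = 0.0972.
η_I = (∂Q/∂I)·(I/Q) = 0.0972 × (2054/606.113) = 0.329.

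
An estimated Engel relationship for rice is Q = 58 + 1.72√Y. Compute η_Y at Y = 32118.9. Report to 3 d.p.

At Y = 32118.9: Q = 366.254.
dQ/dY = 1.72/(2√Y) = 0.00479864 at this income.
η = (dQ/dY)·(Y/Q) = 0.00479864 × (32118.9/366.254) = 0.421.

0.421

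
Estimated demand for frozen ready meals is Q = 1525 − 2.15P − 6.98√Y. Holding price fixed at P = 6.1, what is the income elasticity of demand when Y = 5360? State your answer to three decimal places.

At P = 6.1, Y = 5360: Q = 1000.865.
Holding P constant, ∂Q/∂Y = -6.98/(2√Y) = -0.0476698.
η_Y = (∂Q/∂Y)·(Y/Q) = -0.0476698 × (5360/1000.865) = -0.255.

-0.255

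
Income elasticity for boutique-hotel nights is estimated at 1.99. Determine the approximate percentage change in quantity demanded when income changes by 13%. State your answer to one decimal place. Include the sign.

%ΔQ ≈ η × %ΔI = 1.99 × 13% = 25.9%.

25.9%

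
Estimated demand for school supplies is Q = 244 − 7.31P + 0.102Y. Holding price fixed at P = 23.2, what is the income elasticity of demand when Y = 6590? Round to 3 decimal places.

0.900

At P = 23.2, Y = 6590: Q = 746.588.
Holding P constant, ∂Q/∂Y = 0.102.
η_Y = (∂Q/∂Y)·(Y/Q) = 0.102 × (6590/746.588) = 0.900.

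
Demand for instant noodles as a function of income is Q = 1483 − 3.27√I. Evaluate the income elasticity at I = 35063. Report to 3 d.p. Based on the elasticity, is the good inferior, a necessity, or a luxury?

-0.352 (inferior good)

At I = 35063: Q = 870.689.
dQ/dI = -3.27/(2√I) = -0.00873159 at this income.
η = (dQ/dI)·(I/Q) = -0.00873159 × (35063/870.689) = -0.352.
Since η < 0, the good is an inferior good.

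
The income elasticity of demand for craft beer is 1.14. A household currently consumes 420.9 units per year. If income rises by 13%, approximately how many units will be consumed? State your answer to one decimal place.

483.3

%ΔQ ≈ η × %ΔI = 1.14 × 13% = 14.82%.
New Q ≈ 420.9 × (1 + 0.1482) = 483.3.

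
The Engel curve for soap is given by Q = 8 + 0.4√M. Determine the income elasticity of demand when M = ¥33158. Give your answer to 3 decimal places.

0.451

At M = 33158: Q = 80.837.
dQ/dM = 0.4/(2√M) = 0.00109834 at this income.
η = (dQ/dM)·(M/Q) = 0.00109834 × (33158/80.837) = 0.451.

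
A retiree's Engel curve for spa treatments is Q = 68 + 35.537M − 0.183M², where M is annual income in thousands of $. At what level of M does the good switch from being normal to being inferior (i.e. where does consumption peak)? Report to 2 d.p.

97.10

dQ/dM = 35.537 − 0.366M.
The good is inferior where dQ/dM < 0. Setting dQ/dM = 0 gives M = 35.537 / 0.366 = 97.10.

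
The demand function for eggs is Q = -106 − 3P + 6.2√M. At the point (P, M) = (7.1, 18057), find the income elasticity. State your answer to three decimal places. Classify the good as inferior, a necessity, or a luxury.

At P = 7.1, M = 18057: Q = 705.833.
Holding P constant, ∂Q/∂M = 6.2/(2√M) = 0.0230695.
η_M = (∂Q/∂M)·(M/Q) = 0.0230695 × (18057/705.833) = 0.590.
Since 0 < η < 1, this is a necessity.

0.590 (necessity)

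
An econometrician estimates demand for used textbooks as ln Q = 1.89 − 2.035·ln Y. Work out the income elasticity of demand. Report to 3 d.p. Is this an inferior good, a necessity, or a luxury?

In a log-linear demand, the coefficient on ln Y is the income elasticity.
So η = -2.035.
η < 0 ⇒ inferior good.

-2.035 (inferior good)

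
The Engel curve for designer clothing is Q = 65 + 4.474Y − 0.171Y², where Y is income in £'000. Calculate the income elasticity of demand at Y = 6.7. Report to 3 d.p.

0.168

At Y = 6.7: Q = 87.2996.
dQ/dY = 4.474 − 0.342Y = 2.18260.
η = (dQ/dY)·(Y/Q) = 2.18260 × (6.7/87.2996) = 0.168.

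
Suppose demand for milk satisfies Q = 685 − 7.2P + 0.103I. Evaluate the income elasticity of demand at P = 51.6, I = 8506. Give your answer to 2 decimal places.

0.74

At P = 51.6, I = 8506: Q = 1189.598.
Holding P constant, ∂Q/∂I = 0.103.
η_I = (∂Q/∂I)·(I/Q) = 0.103 × (8506/1189.598) = 0.74.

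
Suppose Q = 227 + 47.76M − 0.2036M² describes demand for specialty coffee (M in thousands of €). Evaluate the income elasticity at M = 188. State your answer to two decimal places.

At M = 188: Q = 2009.8416.
dQ/dM = 47.76 − 0.4072M = -28.79360.
η = (dQ/dM)·(M/Q) = -28.79360 × (188/2009.8416) = -2.69.

-2.69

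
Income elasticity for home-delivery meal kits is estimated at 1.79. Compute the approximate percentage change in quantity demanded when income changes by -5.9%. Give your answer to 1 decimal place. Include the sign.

%ΔQ ≈ η × %ΔI = 1.79 × (-5.9%) = -10.6%.

-10.6%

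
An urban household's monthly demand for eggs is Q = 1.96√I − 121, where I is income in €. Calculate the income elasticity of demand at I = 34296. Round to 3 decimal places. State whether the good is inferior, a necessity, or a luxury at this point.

0.750 (necessity)

At I = 34296: Q = 241.976.
dQ/dI = 1.96/(2√I) = 0.00529181 at this income.
η = (dQ/dI)·(I/Q) = 0.00529181 × (34296/241.976) = 0.750.
Since 0 < η < 1, the good is a necessity.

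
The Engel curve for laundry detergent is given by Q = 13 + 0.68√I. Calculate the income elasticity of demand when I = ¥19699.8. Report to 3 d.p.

0.440

At I = 19699.8: Q = 108.442.
dQ/dI = 0.68/(2√I) = 0.00242241 at this income.
η = (dQ/dI)·(I/Q) = 0.00242241 × (19699.8/108.442) = 0.440.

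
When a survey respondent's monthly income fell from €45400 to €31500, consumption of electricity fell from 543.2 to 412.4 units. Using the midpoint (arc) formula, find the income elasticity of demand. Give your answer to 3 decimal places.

ΔQ = 412.4 − 543.2 = -130.8; midpoint Q̄ = (543.2 + 412.4)/2 = 477.8.
ΔI = 31500 − 45400 = -13900; midpoint Ī = (45400 + 31500)/2 = 38450.
η = (ΔQ/Q̄) ÷ (ΔI/Ī) = (-130.8/477.8) ÷ (-13900/38450) = 0.757.

0.757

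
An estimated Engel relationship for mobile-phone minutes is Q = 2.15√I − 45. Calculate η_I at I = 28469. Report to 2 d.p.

0.57

At I = 28469: Q = 317.764.
dQ/dI = 2.15/(2√I) = 0.00637122 at this income.
η = (dQ/dI)·(I/Q) = 0.00637122 × (28469/317.764) = 0.57.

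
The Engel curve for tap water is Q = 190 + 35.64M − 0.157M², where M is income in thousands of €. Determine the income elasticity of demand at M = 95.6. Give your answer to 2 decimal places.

At M = 95.6: Q = 2162.3045.
dQ/dM = 35.64 − 0.314M = 5.62160.
η = (dQ/dM)·(M/Q) = 5.62160 × (95.6/2162.3045) = 0.25.

0.25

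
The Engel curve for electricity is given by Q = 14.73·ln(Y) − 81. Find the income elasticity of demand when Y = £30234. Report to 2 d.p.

0.21

At Y = 30234: Q = 70.965.
dQ/dY = 14.73/Y = 0.0004872 at this income.
η = (dQ/dY)·(Y/Q) = 0.0004872 × (30234/70.965) = 0.21.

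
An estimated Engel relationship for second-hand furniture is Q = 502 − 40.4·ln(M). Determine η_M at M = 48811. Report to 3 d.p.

At M = 48811: Q = 65.853.
dQ/dM = -40.4/M = -0.000827682 at this income.
η = (dQ/dM)·(M/Q) = -0.000827682 × (48811/65.853) = -0.613.

-0.613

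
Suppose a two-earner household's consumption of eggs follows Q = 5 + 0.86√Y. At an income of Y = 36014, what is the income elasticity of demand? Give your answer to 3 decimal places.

At Y = 36014: Q = 168.205.
dQ/dY = 0.86/(2√Y) = 0.00226586 at this income.
η = (dQ/dY)·(Y/Q) = 0.00226586 × (36014/168.205) = 0.485.

0.485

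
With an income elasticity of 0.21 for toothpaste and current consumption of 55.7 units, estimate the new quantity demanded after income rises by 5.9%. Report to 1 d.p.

%ΔQ ≈ η × %ΔI = 0.21 × 5.9% = 1.239%.
New Q ≈ 55.7 × (1 + 0.01239) = 56.4.

56.4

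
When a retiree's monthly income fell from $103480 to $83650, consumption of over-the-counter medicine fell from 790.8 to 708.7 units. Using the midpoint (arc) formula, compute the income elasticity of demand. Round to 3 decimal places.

0.517

ΔQ = 708.7 − 790.8 = -82.1; midpoint Q̄ = (790.8 + 708.7)/2 = 749.75.
ΔI = 83650 − 103480 = -19830; midpoint Ī = (103480 + 83650)/2 = 93565.
η = (ΔQ/Q̄) ÷ (ΔI/Ī) = (-82.1/749.75) ÷ (-19830/93565) = 0.517.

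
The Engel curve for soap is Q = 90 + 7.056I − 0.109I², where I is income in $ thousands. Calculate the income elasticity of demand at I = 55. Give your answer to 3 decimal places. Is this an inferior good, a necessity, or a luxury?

At I = 55: Q = 148.3550.
dQ/dI = 7.056 − 0.218I = -4.93400.
η = (dQ/dI)·(I/Q) = -4.93400 × (55/148.3550) = -1.829.
η < 0 ⇒ inferior good.

-1.829 (inferior good)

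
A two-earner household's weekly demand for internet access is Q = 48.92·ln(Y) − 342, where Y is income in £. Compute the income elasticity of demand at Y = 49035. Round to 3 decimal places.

0.263

At Y = 49035: Q = 186.350.
dQ/dY = 48.92/Y = 0.000997655 at this income.
η = (dQ/dY)·(Y/Q) = 0.000997655 × (49035/186.350) = 0.263.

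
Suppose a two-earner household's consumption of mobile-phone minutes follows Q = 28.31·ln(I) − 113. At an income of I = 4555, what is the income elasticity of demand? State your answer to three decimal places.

At I = 4555: Q = 125.483.
dQ/dI = 28.31/I = 0.00621515 at this income.
η = (dQ/dI)·(I/Q) = 0.00621515 × (4555/125.483) = 0.226.

0.226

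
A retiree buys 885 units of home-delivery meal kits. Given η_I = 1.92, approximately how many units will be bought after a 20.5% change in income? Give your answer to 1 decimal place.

1233.3

%ΔQ ≈ η × %ΔI = 1.92 × 20.5% = 39.36%.
New Q ≈ 885 × (1 + 0.3936) = 1233.3.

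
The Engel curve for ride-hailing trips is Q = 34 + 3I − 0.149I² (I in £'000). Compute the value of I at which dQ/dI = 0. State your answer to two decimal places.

10.07

dQ/dI = 3 − 0.298I.
The good is inferior where dQ/dI < 0. Setting dQ/dI = 0 gives I = 3 / 0.298 = 10.07.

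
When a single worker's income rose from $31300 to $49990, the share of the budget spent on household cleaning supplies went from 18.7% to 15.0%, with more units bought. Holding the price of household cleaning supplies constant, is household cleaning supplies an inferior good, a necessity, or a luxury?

necessity

Quantity rises but the budget share falls as income rises, so 0 < η < 1.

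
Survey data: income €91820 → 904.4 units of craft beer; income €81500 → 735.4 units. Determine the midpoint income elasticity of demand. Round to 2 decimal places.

ΔQ = 735.4 − 904.4 = -169; midpoint Q̄ = (904.4 + 735.4)/2 = 819.9.
ΔI = 81500 − 91820 = -10320; midpoint Ī = (91820 + 81500)/2 = 86660.
η = (ΔQ/Q̄) ÷ (ΔI/Ī) = (-169/819.9) ÷ (-10320/86660) = 1.73.

1.73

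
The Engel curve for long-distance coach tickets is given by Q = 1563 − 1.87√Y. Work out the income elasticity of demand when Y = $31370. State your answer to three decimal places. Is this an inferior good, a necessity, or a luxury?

-0.134 (inferior good)

At Y = 31370: Q = 1231.793.
dQ/dY = -1.87/(2√Y) = -0.00527903 at this income.
η = (dQ/dY)·(Y/Q) = -0.00527903 × (31370/1231.793) = -0.134.
Since η < 0, the good is an inferior good.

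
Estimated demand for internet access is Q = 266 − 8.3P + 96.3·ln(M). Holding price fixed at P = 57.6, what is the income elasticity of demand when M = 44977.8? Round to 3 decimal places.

At P = 57.6, M = 44977.8: Q = 819.671.
Holding P constant, ∂Q/∂M = 96.3/M = 0.00214106.
η_M = (∂Q/∂M)·(M/Q) = 0.00214106 × (44977.8/819.671) = 0.117.

0.117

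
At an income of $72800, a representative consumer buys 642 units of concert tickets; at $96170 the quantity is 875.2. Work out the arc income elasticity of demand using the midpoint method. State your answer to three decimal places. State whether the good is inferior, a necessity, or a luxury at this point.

1.111 (luxury)

ΔQ = 875.2 − 642 = 233.2; midpoint Q̄ = (642 + 875.2)/2 = 758.6.
ΔI = 96170 − 72800 = 23370; midpoint Ī = (72800 + 96170)/2 = 84485.
η = (ΔQ/Q̄) ÷ (ΔI/Ī) = (233.2/758.6) ÷ (23370/84485) = 1.111.
η > 1 ⇒ luxury.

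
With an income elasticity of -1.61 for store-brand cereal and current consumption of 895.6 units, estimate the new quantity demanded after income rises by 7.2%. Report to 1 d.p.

791.8

%ΔQ ≈ η × %ΔI = -1.61 × 7.2% = -11.592%.
New Q ≈ 895.6 × (1 − 0.11592) = 791.8.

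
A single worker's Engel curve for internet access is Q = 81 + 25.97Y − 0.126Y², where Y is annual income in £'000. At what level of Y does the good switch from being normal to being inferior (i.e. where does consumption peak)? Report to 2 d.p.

103.06

dQ/dY = 25.97 − 0.252Y.
The good is inferior where dQ/dY < 0. Setting dQ/dY = 0 gives Y = 25.97 / 0.252 = 103.06.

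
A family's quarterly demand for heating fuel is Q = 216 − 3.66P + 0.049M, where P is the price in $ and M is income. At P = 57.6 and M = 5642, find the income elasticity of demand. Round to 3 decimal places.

At P = 57.6, M = 5642: Q = 281.642.
Holding P constant, ∂Q/∂M = 0.049.
η_M = (∂Q/∂M)·(M/Q) = 0.049 × (5642/281.642) = 0.982.

0.982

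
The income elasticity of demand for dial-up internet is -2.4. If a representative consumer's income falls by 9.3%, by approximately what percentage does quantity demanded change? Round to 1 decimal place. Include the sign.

%ΔQ ≈ η × %ΔI = -2.4 × (-9.3%) = 22.3%.

22.3%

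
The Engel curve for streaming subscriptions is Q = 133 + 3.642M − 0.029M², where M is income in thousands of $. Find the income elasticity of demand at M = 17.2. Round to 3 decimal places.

At M = 17.2: Q = 187.0630.
dQ/dM = 3.642 − 0.058M = 2.64440.
η = (dQ/dM)·(M/Q) = 2.64440 × (17.2/187.0630) = 0.243.

0.243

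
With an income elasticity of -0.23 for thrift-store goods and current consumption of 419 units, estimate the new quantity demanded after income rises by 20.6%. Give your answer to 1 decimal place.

%ΔQ ≈ η × %ΔI = -0.23 × 20.6% = -4.738%.
New Q ≈ 419 × (1 − 0.04738) = 399.1.

399.1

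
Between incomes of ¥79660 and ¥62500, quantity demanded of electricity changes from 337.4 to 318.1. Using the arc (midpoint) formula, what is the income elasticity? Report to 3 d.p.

ΔQ = 318.1 − 337.4 = -19.3; midpoint Q̄ = (337.4 + 318.1)/2 = 327.75.
ΔI = 62500 − 79660 = -17160; midpoint Ī = (79660 + 62500)/2 = 71080.
η = (ΔQ/Q̄) ÷ (ΔI/Ī) = (-19.3/327.75) ÷ (-17160/71080) = 0.244.

0.244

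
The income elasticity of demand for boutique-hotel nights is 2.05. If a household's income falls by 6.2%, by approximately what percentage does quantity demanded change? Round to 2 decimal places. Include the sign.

%ΔQ ≈ η × %ΔI = 2.05 × (-6.2%) = -12.71%.

-12.71%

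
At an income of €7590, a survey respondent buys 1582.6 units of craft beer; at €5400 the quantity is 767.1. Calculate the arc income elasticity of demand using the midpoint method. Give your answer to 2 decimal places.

ΔQ = 767.1 − 1582.6 = -815.5; midpoint Q̄ = (1582.6 + 767.1)/2 = 1174.85.
ΔI = 5400 − 7590 = -2190; midpoint Ī = (7590 + 5400)/2 = 6495.
η = (ΔQ/Q̄) ÷ (ΔI/Ī) = (-815.5/1174.85) ÷ (-2190/6495) = 2.06.

2.06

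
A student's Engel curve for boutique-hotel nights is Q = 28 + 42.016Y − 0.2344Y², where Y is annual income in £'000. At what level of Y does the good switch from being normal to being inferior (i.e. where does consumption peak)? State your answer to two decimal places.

89.62

dQ/dY = 42.016 − 0.4688Y.
The good is inferior where dQ/dY < 0. Setting dQ/dY = 0 gives Y = 42.016 / 0.4688 = 89.62.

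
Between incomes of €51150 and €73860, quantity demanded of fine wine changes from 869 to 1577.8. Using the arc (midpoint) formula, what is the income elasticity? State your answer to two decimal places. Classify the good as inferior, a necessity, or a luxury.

1.59 (luxury)

ΔQ = 1577.8 − 869 = 708.8; midpoint Q̄ = (869 + 1577.8)/2 = 1223.4.
ΔI = 73860 − 51150 = 22710; midpoint Ī = (51150 + 73860)/2 = 62505.
η = (ΔQ/Q̄) ÷ (ΔI/Ī) = (708.8/1223.4) ÷ (22710/62505) = 1.59.
η > 1 ⇒ luxury.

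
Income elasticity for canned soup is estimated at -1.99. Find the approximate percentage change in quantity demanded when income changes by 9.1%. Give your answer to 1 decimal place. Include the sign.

%ΔQ ≈ η × %ΔI = -1.99 × 9.1% = -18.1%.

-18.1%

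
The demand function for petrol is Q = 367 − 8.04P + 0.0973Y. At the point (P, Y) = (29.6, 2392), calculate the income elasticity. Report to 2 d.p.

At P = 29.6, Y = 2392: Q = 361.758.
Holding P constant, ∂Q/∂Y = 0.0973.
η_Y = (∂Q/∂Y)·(Y/Q) = 0.0973 × (2392/361.758) = 0.64.

0.64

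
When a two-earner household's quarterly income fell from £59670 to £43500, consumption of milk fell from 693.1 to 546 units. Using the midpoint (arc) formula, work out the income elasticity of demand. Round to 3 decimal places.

ΔQ = 546 − 693.1 = -147.1; midpoint Q̄ = (693.1 + 546)/2 = 619.55.
ΔI = 43500 − 59670 = -16170; midpoint Ī = (59670 + 43500)/2 = 51585.
η = (ΔQ/Q̄) ÷ (ΔI/Ī) = (-147.1/619.55) ÷ (-16170/51585) = 0.757.

0.757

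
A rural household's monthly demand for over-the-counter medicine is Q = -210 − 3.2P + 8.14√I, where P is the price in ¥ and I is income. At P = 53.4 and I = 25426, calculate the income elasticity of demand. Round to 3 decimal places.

At P = 53.4, I = 25426: Q = 917.086.
Holding P constant, ∂Q/∂I = 8.14/(2√I) = 0.0255244.
η_I = (∂Q/∂I)·(I/Q) = 0.0255244 × (25426/917.086) = 0.708.

0.708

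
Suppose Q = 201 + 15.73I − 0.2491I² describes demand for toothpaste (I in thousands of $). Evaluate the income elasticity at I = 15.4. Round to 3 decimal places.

At I = 15.4: Q = 384.1654.
dQ/dI = 15.73 − 0.4982I = 8.05772.
η = (dQ/dI)·(I/Q) = 8.05772 × (15.4/384.1654) = 0.323.

0.323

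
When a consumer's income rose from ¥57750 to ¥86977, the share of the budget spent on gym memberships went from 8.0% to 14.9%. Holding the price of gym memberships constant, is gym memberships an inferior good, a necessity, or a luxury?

luxury

The budget share rises as income rises, so η > 1.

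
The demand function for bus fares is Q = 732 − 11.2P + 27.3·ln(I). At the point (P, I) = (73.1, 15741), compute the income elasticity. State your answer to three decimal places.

At P = 73.1, I = 15741: Q = 177.108.
Holding P constant, ∂Q/∂I = 27.3/I = 0.00173432.
η_I = (∂Q/∂I)·(I/Q) = 0.00173432 × (15741/177.108) = 0.154.

0.154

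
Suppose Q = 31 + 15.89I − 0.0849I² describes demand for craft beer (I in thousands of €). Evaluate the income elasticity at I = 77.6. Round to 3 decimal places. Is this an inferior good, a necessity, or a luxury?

At I = 77.6: Q = 752.8166.
dQ/dI = 15.89 − 0.1698I = 2.71352.
η = (dQ/dI)·(I/Q) = 2.71352 × (77.6/752.8166) = 0.280.
0 < η < 1 ⇒ necessity.

0.280 (necessity)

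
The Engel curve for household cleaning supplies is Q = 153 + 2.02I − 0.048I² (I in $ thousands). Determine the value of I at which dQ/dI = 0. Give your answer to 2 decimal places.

21.04

dQ/dI = 2.02 − 0.096I.
The good is inferior where dQ/dI < 0. Setting dQ/dI = 0 gives I = 2.02 / 0.096 = 21.04.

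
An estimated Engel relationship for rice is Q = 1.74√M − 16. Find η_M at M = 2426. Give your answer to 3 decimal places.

0.615

At M = 2426: Q = 69.703.
dQ/dM = 1.74/(2√M) = 0.0176634 at this income.
η = (dQ/dM)·(M/Q) = 0.0176634 × (2426/69.703) = 0.615.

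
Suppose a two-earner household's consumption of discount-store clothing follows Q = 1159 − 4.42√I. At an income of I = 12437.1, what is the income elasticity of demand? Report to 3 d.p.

At I = 12437.1: Q = 666.074.
dQ/dI = -4.42/(2√I) = -0.0198168 at this income.
η = (dQ/dI)·(I/Q) = -0.0198168 × (12437.1/666.074) = -0.370.

-0.370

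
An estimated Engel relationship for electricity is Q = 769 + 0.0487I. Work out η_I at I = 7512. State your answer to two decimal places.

At I = 7512: Q = 1134.834.
dQ/dI = 0.0487.
η = (dQ/dI)·(I/Q) = 0.0487 × (7512/1134.834) = 0.32.

0.32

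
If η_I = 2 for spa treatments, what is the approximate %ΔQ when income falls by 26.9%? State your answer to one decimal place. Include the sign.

-53.8%

%ΔQ ≈ η × %ΔI = 2 × (-26.9%) = -53.8%.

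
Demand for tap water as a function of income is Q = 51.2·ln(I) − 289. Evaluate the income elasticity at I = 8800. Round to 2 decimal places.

0.29

At I = 8800: Q = 176.024.
dQ/dI = 51.2/I = 0.00581818 at this income.
η = (dQ/dI)·(I/Q) = 0.00581818 × (8800/176.024) = 0.29.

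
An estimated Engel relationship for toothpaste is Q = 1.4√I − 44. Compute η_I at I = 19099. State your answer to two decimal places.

0.65

At I = 19099: Q = 149.479.
dQ/dI = 1.4/(2√I) = 0.00506515 at this income.
η = (dQ/dI)·(I/Q) = 0.00506515 × (19099/149.479) = 0.65.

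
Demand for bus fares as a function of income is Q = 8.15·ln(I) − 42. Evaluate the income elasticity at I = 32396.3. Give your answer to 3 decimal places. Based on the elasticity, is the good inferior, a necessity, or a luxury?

At I = 32396.3: Q = 42.644.
dQ/dI = 8.15/I = 0.000251572 at this income.
η = (dQ/dI)·(I/Q) = 0.000251572 × (32396.3/42.644) = 0.191.
Since 0 < η < 1, the good is a necessity.

0.191 (necessity)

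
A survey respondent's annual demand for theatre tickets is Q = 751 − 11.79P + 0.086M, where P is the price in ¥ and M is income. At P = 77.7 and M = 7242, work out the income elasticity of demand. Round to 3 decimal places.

At P = 77.7, M = 7242: Q = 457.729.
Holding P constant, ∂Q/∂M = 0.086.
η_M = (∂Q/∂M)·(M/Q) = 0.086 × (7242/457.729) = 1.361.

1.361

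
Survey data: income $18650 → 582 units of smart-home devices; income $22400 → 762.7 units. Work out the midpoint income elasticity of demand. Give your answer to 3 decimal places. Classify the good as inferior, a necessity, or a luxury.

ΔQ = 762.7 − 582 = 180.7; midpoint Q̄ = (582 + 762.7)/2 = 672.35.
ΔI = 22400 − 18650 = 3750; midpoint Ī = (18650 + 22400)/2 = 20525.
η = (ΔQ/Q̄) ÷ (ΔI/Ī) = (180.7/672.35) ÷ (3750/20525) = 1.471.
η > 1 ⇒ luxury.

1.471 (luxury)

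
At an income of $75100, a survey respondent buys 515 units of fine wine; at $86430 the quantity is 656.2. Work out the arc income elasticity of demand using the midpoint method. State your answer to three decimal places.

1.719

ΔQ = 656.2 − 515 = 141.2; midpoint Q̄ = (515 + 656.2)/2 = 585.6.
ΔI = 86430 − 75100 = 11330; midpoint Ī = (75100 + 86430)/2 = 80765.
η = (ΔQ/Q̄) ÷ (ΔI/Ī) = (141.2/585.6) ÷ (11330/80765) = 1.719.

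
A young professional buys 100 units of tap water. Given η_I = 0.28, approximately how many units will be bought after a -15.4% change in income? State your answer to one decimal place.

%ΔQ ≈ η × %ΔI = 0.28 × (-15.4%) = -4.312%.
New Q ≈ 100 × (1 − 0.04312) = 95.7.

95.7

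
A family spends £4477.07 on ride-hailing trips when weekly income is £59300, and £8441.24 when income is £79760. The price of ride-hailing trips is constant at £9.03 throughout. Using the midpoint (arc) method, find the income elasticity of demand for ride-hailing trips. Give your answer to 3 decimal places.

With a constant price, Q₁ = 4477.07/9.03 = 495.800 and Q₂ = 8441.24/9.03 = 934.800 (equivalently, work directly with expenditure since P cancels).
Midpoint %ΔQ = (8441.24 − 4477.07)/6459.16 = 0.61373; midpoint %ΔI = (79760 − 59300)/69530 = 0.29426.
η = 0.61373 / 0.29426 = 2.086.

2.086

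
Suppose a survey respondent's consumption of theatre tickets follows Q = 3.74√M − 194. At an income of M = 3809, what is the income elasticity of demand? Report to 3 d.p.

At M = 3809: Q = 36.822.
dQ/dM = 3.74/(2√M) = 0.0302995 at this income.
η = (dQ/dM)·(M/Q) = 0.0302995 × (3809/36.822) = 3.134.

3.134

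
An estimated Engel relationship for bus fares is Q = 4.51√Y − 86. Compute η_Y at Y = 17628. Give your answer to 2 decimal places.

0.58

At Y = 17628: Q = 512.795.
dQ/dY = 4.51/(2√Y) = 0.0169842 at this income.
η = (dQ/dY)·(Y/Q) = 0.0169842 × (17628/512.795) = 0.58.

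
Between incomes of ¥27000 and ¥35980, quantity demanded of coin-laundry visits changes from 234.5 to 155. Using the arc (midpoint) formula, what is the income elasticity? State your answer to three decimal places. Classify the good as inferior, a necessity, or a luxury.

-1.431 (inferior good)

ΔQ = 155 − 234.5 = -79.5; midpoint Q̄ = (234.5 + 155)/2 = 194.75.
ΔI = 35980 − 27000 = 8980; midpoint Ī = (27000 + 35980)/2 = 31490.
η = (ΔQ/Q̄) ÷ (ΔI/Ī) = (-79.5/194.75) ÷ (8980/31490) = -1.431.
η < 0 ⇒ inferior good.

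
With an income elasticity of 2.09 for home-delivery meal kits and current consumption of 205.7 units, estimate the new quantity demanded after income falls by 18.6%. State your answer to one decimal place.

%ΔQ ≈ η × %ΔI = 2.09 × (-18.6%) = -38.874%.
New Q ≈ 205.7 × (1 − 0.38874) = 125.7.

125.7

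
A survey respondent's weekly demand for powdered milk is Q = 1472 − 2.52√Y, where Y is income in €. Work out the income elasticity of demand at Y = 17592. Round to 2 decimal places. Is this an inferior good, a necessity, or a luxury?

At Y = 17592: Q = 1137.760.
dQ/dY = -2.52/(2√Y) = -0.00949977 at this income.
η = (dQ/dY)·(Y/Q) = -0.00949977 × (17592/1137.760) = -0.15.
Since η < 0, the good is an inferior good.

-0.15 (inferior good)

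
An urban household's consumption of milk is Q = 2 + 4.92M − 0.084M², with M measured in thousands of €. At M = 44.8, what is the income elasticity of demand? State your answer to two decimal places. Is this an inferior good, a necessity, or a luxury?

-2.17 (inferior good)

At M = 44.8: Q = 53.8246.
dQ/dM = 4.92 − 0.168M = -2.60640.
η = (dQ/dM)·(M/Q) = -2.60640 × (44.8/53.8246) = -2.17.
η < 0 ⇒ inferior good.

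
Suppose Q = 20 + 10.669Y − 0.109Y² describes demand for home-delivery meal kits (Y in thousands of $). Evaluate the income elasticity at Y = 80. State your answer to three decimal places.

-3.079

At Y = 80: Q = 175.9200.
dQ/dY = 10.669 − 0.218Y = -6.77100.
η = (dQ/dY)·(Y/Q) = -6.77100 × (80/175.9200) = -3.079.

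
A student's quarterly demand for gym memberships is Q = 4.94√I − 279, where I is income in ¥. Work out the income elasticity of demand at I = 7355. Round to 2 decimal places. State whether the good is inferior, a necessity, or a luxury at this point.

1.46 (luxury)

At I = 7355: Q = 144.661.
dQ/dI = 4.94/(2√I) = 0.0288009 at this income.
η = (dQ/dI)·(I/Q) = 0.0288009 × (7355/144.661) = 1.46.
Since η > 1, the good is a luxury.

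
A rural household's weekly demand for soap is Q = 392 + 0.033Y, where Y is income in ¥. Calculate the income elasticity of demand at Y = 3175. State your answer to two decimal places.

0.21

At Y = 3175: Q = 496.775.
dQ/dY = 0.033.
η = (dQ/dY)·(Y/Q) = 0.033 × (3175/496.775) = 0.21.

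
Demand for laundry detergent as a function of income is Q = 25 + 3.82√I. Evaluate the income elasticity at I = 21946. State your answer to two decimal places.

0.48

At I = 21946: Q = 590.902.
dQ/dI = 3.82/(2√I) = 0.0128931 at this income.
η = (dQ/dI)·(I/Q) = 0.0128931 × (21946/590.902) = 0.48.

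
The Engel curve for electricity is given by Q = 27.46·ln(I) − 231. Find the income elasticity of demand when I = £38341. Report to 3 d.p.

0.467

At I = 38341: Q = 58.820.
dQ/dI = 27.46/I = 0.000716205 at this income.
η = (dQ/dI)·(I/Q) = 0.000716205 × (38341/58.820) = 0.467.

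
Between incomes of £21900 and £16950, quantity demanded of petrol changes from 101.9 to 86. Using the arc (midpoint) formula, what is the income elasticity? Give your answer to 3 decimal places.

0.664

ΔQ = 86 − 101.9 = -15.9; midpoint Q̄ = (101.9 + 86)/2 = 93.95.
ΔI = 16950 − 21900 = -4950; midpoint Ī = (21900 + 16950)/2 = 19425.
η = (ΔQ/Q̄) ÷ (ΔI/Ī) = (-15.9/93.95) ÷ (-4950/19425) = 0.664.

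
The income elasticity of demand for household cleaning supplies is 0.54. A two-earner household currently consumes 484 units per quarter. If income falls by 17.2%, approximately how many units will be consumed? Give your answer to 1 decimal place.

439.0

%ΔQ ≈ η × %ΔI = 0.54 × (-17.2%) = -9.288%.
New Q ≈ 484 × (1 − 0.09288) = 439.0.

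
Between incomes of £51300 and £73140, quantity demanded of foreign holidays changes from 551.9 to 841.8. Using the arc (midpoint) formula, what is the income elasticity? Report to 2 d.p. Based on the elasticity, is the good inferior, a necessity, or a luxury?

1.19 (luxury)

ΔQ = 841.8 − 551.9 = 289.9; midpoint Q̄ = (551.9 + 841.8)/2 = 696.85.
ΔI = 73140 − 51300 = 21840; midpoint Ī = (51300 + 73140)/2 = 62220.
η = (ΔQ/Q̄) ÷ (ΔI/Ī) = (289.9/696.85) ÷ (21840/62220) = 1.19.
η > 1 ⇒ luxury.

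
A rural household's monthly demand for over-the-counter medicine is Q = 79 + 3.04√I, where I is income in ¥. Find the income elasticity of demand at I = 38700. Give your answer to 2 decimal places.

0.44

At I = 38700: Q = 677.038.
dQ/dI = 3.04/(2√I) = 0.00772659 at this income.
η = (dQ/dI)·(I/Q) = 0.00772659 × (38700/677.038) = 0.44.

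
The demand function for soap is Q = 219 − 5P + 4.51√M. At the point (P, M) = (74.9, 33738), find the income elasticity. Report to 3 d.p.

At P = 74.9, M = 33738: Q = 672.893.
Holding P constant, ∂Q/∂M = 4.51/(2√M) = 0.0122768.
η_M = (∂Q/∂M)·(M/Q) = 0.0122768 × (33738/672.893) = 0.616.

0.616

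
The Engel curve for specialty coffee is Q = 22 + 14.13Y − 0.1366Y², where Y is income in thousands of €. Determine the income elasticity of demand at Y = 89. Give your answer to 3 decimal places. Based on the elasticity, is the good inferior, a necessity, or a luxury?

At Y = 89: Q = 197.5614.
dQ/dY = 14.13 − 0.2732Y = -10.18480.
η = (dQ/dY)·(Y/Q) = -10.18480 × (89/197.5614) = -4.588.
η < 0 ⇒ inferior good.

-4.588 (inferior good)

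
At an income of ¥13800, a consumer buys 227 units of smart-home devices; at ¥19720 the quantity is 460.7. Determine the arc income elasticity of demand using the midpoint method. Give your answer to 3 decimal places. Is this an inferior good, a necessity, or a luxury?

1.924 (luxury)

ΔQ = 460.7 − 227 = 233.7; midpoint Q̄ = (227 + 460.7)/2 = 343.85.
ΔI = 19720 − 13800 = 5920; midpoint Ī = (13800 + 19720)/2 = 16760.
η = (ΔQ/Q̄) ÷ (ΔI/Ī) = (233.7/343.85) ÷ (5920/16760) = 1.924.
η > 1 ⇒ luxury.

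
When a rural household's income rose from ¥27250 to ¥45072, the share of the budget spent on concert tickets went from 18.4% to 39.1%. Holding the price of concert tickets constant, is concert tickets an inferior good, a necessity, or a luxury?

The budget share rises as income rises, so η > 1.

luxury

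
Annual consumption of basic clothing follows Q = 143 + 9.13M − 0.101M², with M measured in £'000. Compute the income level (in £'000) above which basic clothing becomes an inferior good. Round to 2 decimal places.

45.20

dQ/dM = 9.13 − 0.202M.
The good is inferior where dQ/dM < 0. Setting dQ/dM = 0 gives M = 9.13 / 0.202 = 45.20.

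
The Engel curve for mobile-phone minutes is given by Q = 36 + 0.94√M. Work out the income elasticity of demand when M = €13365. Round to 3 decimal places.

0.376

At M = 13365: Q = 144.671.
dQ/dM = 0.94/(2√M) = 0.00406549 at this income.
η = (dQ/dM)·(M/Q) = 0.00406549 × (13365/144.671) = 0.376.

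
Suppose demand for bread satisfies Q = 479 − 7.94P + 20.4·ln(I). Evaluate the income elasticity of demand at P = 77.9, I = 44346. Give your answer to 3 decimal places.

At P = 77.9, I = 44346: Q = 78.749.
Holding P constant, ∂Q/∂I = 20.4/I = 0.000460019.
η_I = (∂Q/∂I)·(I/Q) = 0.000460019 × (44346/78.749) = 0.259.

0.259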